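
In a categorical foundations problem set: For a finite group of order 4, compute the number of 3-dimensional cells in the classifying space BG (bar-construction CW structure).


In the bar-construction CW model of BG, the n-cells are indexed by
n-tuples [g_1|...|g_n] of non-identity elements of G (degenerate
simplices with some g_i = e do not contribute cells), so there are
(|G| - 1)^n n-cells.
For dim = 3 with |G| = 4:
cells = (4 - 1)^3 = 3^3 = 27

27


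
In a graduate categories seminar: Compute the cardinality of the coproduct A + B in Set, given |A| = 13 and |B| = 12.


In Set, the coproduct A + B is the disjoint union.
|A + B| = |A| + |B| = 13 + 12 = 25

25


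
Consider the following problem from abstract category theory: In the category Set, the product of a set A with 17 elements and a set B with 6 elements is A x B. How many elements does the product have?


In Set, the product A x B is the Cartesian product.
By the universal property, |A x B| = |A| * |B|.
|A x B| = 17 * 6 = 102

102


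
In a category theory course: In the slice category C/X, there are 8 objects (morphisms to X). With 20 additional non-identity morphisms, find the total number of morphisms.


In the slice category C/X, objects are morphisms to X.
Identity morphisms: 8 (one per object of C/X).
Non-identity morphisms: 20.
Total = 8 + 20 = 28

28


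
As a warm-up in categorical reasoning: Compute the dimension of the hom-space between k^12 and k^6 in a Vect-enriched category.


In Vect-enriched categories, Hom(k^n, k^m) is the space of m x n matrices.
dim(Hom(k^12, k^6)) = 6 * 12 = 72

72


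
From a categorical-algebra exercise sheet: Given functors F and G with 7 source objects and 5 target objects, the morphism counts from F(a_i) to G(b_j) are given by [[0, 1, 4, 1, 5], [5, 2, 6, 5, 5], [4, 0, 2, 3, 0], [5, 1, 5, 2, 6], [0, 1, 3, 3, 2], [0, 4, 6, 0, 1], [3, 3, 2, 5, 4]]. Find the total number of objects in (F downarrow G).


Objects of (F downarrow G) are triples (a, b, h: F(a)->G(b)).
The count equals the sum of all entries in the hom-matrix.
sum(row 0) = 11
sum(row 1) = 23
sum(row 2) = 9
sum(row 3) = 19
sum(row 4) = 9
sum(row 5) = 11
sum(row 6) = 17
Grand total = 99

99


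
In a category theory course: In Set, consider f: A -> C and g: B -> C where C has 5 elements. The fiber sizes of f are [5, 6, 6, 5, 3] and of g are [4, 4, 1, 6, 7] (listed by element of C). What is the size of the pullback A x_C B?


The pullback A x_C B consists of pairs (a, b) with f(a) = g(b).
For each element c in C, the fiber product has |f^-1(c)| * |g^-1(c)| elements.
Summing over C: 5 * 4 + 6 * 4 + 6 * 1 + 5 * 6 + 3 * 7
= 20 + 24 + 6 + 30 + 21 = 101

101


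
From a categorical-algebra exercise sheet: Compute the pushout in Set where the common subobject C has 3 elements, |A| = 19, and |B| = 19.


The pushout A +_C B identifies the images of C in A and B.
|A +_C B| = |A| + |B| - |C| (for injections).
= 19 + 19 - 3 = 35

35


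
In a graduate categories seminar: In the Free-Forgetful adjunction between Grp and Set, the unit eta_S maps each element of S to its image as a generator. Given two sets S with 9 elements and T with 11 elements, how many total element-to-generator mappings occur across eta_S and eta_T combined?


The unit eta_X: X -> U(F(X)) of the Free-Forgetful adjunction
maps each element of X to a generator of F(X). For X = S + T (disjoint
union in Set), |S + T| = |S| + |T|.
Total mappings = 9 + 11 = 20.

20


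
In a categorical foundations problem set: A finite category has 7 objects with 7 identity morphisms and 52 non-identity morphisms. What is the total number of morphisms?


Each object has an identity morphism, giving 7 identities.
Adding the 52 non-identity morphisms:
Total = 7 + 52 = 59

59


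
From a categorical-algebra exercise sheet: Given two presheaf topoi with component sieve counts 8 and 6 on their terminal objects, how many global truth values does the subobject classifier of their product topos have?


In a product of presheaf topoi E_1 x E_2, the subobject classifier
is Omega = Omega_1 x Omega_2 (componentwise), so
|Omega(top)| = |Omega_1(top_1)| * |Omega_2(top_2)|.
= 8 * 6 = 48.

48


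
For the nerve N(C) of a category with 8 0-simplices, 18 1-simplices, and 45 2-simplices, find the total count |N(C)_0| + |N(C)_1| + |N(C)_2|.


The 2-skeleton of the nerve N(C) consists of simplices in dimensions 0, 1, 2:
  |N(C)_0| = 8 (objects)
  |N(C)_1| = 18 (morphisms)
  |N(C)_2| = 45 (composable pairs)
Total = 8 + 18 + 45 = 71

71


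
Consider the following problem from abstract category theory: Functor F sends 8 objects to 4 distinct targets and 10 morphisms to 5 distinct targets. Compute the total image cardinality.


The image of F consists of distinct objects and distinct morphisms.
|Im(F)| on objects = 4
|Im(F)| on morphisms = 5
Total image cardinality = 4 + 5 = 9

9


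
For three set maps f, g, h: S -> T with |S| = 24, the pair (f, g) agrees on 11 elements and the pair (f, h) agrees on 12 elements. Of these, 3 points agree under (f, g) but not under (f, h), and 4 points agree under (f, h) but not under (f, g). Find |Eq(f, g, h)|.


Eq(f, g, h) is the triple-agreement set: points in S where all three
maps take the same value. Using inclusion-exclusion on the pairwise data:
Pair (f, g) agrees on 11 points; pair (f, h) on 12 points.
Points agreeing under (f, g) but not (f, h) = 3; under (f, h) but not (f, g) = 4.
Triple-agreement = agreement-in-(f, g) minus points that agree under (f, g) but not (f, h):
|Eq(f, g, h)| = 11 - 3 = 8
(cross-check via (f, h): 12 - 4 = 8.)

8


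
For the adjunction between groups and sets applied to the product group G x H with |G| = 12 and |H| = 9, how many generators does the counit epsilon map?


The counit epsilon_K: F(U(K)) -> K of the Free-Forgetful adjunction
maps |K| generators of F(U(K)) into K. For K = G x H (the product group),
|G x H| = |G| * |H|.
Total generators mapped = 12 * 9 = 108.

108


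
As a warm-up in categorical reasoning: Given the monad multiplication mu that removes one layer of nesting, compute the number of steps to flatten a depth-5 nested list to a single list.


Each application of mu: T^2 -> T removes one layer of nesting.
Starting at depth 5 (i.e., T^5(X)), we need to reach T(X).
Number of mu applications = 5 - 1 = 4

4


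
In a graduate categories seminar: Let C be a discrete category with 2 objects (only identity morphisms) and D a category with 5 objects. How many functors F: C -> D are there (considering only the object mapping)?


A functor from a discrete category C to D is determined by
where each object maps. Each of the 2 objects of C can map
to any of the 5 objects of D independently.
Number of functors = 5^2 = 25

25


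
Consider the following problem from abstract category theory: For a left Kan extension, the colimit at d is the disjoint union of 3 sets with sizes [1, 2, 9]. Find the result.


Pointwise, the left Kan extension (Lan_F H)(d) is the colimit, indexed
by the comma category (F downarrow d), of H composed with the
projection (F downarrow d) -> C. Here that colimit is given
as a coproduct (disjoint union) of sets, so its cardinality is the
sum of the sizes of the summands.
Coproduct of sets with sizes: 1 + 2 + 9
= 12

12


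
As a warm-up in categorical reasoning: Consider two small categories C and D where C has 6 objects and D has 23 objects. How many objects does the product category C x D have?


The product category C x D has objects that are pairs (c, d).
Number of pairs = |Ob(C)| * |Ob(D)| = 6 * 23 = 138

138


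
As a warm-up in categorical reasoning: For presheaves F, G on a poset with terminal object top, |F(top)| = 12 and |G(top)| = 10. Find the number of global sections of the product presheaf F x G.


Global sections of a presheaf on a poset with terminal top satisfy
Gamma(H) ~ H(top). Presheaves admit pointwise products, so
(F x G)(top) = F(top) x G(top) (Cartesian product).
|Gamma(F x G)| = |F(top)| * |G(top)| = 12 * 10 = 120.

120


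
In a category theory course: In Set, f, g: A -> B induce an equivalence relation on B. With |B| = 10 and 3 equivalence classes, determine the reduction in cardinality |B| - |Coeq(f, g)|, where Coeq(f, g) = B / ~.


The coequalizer Coeq(f, g) = B / ~ has one element per equivalence class.
|B| = 10, |Coeq(f, g)| = 3.
|B| - |Coeq(f, g)| = 10 - 3 = 7.

7


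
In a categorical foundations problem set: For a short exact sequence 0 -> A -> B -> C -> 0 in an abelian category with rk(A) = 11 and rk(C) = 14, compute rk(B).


For a short exact sequence 0 -> A -> B -> C -> 0,
rank is additive: rank(B) = rank(A) + rank(C).
rank(B) = 11 + 14 = 25

25


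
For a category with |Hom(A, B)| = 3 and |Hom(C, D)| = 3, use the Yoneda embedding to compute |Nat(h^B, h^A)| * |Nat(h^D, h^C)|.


By the Yoneda lemma, Nat(h^B, h^A) is isomorphic to Hom(A, B),
so |Nat(h^B, h^A)| = |Hom(A, B)| and |Nat(h^D, h^C)| = |Hom(C, D)|.
|Hom(A, B)| = 3, |Hom(C, D)| = 3.
|Nat(h^B, h^A) x Nat(h^D, h^C)| = 3 * 3 = 9

9


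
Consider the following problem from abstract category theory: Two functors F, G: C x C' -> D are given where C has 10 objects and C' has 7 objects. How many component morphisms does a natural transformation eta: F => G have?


A natural transformation eta: F => G assigns one component morphism per
object of the domain category.
The domain is the product category C x C', so
|Ob(C x C')| = |Ob(C)| * |Ob(C')| = 10 * 7 = 70.
Therefore eta has 70 component morphisms.

70


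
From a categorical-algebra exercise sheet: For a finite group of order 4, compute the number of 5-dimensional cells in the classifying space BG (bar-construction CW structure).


In the bar-construction CW model of BG, the n-cells are indexed by
n-tuples [g_1|...|g_n] of non-identity elements of G (degenerate
simplices with some g_i = e do not contribute cells), so there are
(|G| - 1)^n n-cells.
For dim = 5 with |G| = 4:
cells = (4 - 1)^5 = 3^5 = 243

243


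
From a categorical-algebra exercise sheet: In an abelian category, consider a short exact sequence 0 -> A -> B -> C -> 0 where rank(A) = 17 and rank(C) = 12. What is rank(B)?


For a short exact sequence 0 -> A -> B -> C -> 0,
rank is additive: rank(B) = rank(A) + rank(C).
rank(B) = 17 + 12 = 29

29


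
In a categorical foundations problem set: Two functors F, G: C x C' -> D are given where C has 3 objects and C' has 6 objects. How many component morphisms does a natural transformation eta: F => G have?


A natural transformation eta: F => G assigns one component morphism per
object of the domain category.
The domain is the product category C x C', so
|Ob(C x C')| = |Ob(C)| * |Ob(C')| = 3 * 6 = 18.
Therefore eta has 18 component morphisms.

18


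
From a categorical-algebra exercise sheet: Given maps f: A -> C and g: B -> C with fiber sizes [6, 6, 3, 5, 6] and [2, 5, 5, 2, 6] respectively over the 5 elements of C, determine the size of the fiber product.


The pullback A x_C B consists of pairs (a, b) with f(a) = g(b).
For each element c in C, the fiber product has |f^-1(c)| * |g^-1(c)| elements.
Summing over C: 6 * 2 + 6 * 5 + 3 * 5 + 5 * 2 + 6 * 6
= 12 + 30 + 15 + 10 + 36 = 103

103


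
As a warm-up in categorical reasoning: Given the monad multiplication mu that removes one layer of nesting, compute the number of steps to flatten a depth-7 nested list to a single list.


Each application of mu: T^2 -> T removes one layer of nesting.
Starting at depth 7 (i.e., T^7(X)), we need to reach T(X).
Number of mu applications = 7 - 1 = 6

6


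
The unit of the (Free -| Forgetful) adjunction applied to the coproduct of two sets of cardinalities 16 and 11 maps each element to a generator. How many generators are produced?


The unit eta_X: X -> U(F(X)) of the Free-Forgetful adjunction
maps each element of X to a generator of F(X). For X = S + T (disjoint
union in Set), |S + T| = |S| + |T|.
Total mappings = 16 + 11 = 27.

27


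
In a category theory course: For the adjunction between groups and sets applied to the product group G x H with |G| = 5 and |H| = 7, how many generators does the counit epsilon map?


The counit epsilon_K: F(U(K)) -> K of the Free-Forgetful adjunction
maps |K| generators of F(U(K)) into K. For K = G x H (the product group),
|G x H| = |G| * |H|.
Total generators mapped = 5 * 7 = 35.

35


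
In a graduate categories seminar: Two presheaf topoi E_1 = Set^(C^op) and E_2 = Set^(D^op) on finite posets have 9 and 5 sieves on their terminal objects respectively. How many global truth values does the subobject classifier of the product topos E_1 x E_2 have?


In a product of presheaf topoi E_1 x E_2, the subobject classifier
is Omega = Omega_1 x Omega_2 (componentwise), so
|Omega(top)| = |Omega_1(top_1)| * |Omega_2(top_2)|.
= 9 * 5 = 45.

45


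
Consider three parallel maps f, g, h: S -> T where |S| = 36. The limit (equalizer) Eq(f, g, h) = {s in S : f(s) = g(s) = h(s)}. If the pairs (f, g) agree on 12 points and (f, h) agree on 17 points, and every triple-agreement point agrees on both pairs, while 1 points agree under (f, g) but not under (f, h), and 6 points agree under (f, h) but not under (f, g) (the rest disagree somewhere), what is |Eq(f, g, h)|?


Eq(f, g, h) is the triple-agreement set: points in S where all three
maps take the same value. Using inclusion-exclusion on the pairwise data:
Pair (f, g) agrees on 12 points; pair (f, h) on 17 points.
Points agreeing under (f, g) but not (f, h) = 1; under (f, h) but not (f, g) = 6.
Triple-agreement = agreement-in-(f, g) minus points that agree under (f, g) but not (f, h):
|Eq(f, g, h)| = 12 - 1 = 11
(cross-check via (f, h): 17 - 6 = 11.)

11


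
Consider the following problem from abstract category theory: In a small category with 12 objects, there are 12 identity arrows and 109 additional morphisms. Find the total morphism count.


Each object has an identity morphism, giving 12 identities.
Adding the 109 non-identity morphisms:
Total = 12 + 109 = 121

121


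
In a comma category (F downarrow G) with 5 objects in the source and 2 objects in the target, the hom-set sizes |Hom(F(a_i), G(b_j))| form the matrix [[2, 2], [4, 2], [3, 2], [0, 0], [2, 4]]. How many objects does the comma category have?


Objects of (F downarrow G) are triples (a, b, h: F(a)->G(b)).
The count equals the sum of all entries in the hom-matrix.
sum(row 0) = 4
sum(row 1) = 6
sum(row 2) = 5
sum(row 3) = 0
sum(row 4) = 6
Grand total = 21

21


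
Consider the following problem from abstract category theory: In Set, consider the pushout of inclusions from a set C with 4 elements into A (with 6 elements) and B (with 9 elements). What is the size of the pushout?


The pushout A +_C B identifies the images of C in A and B.
|A +_C B| = |A| + |B| - |C| (for injections).
= 6 + 9 - 4 = 11

11


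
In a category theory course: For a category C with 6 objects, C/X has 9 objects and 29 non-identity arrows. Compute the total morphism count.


In the slice category C/X, objects are morphisms to X.
Identity morphisms: 9 (one per object of C/X).
Non-identity morphisms: 29.
Total = 9 + 29 = 38

38


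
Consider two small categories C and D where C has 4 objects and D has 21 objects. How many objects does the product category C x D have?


The product category C x D has objects that are pairs (c, d).
Number of pairs = |Ob(C)| * |Ob(D)| = 4 * 21 = 84

84


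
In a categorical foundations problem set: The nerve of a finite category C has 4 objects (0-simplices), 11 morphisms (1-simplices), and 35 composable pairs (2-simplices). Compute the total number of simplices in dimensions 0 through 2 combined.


The 2-skeleton of the nerve N(C) consists of simplices in dimensions 0, 1, 2:
  |N(C)_0| = 4 (objects)
  |N(C)_1| = 11 (morphisms)
  |N(C)_2| = 35 (composable pairs)
Total = 4 + 11 + 35 = 50

50


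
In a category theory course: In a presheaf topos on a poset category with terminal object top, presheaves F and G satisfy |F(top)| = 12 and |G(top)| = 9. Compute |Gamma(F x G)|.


Global sections of a presheaf on a poset with terminal top satisfy
Gamma(H) ~ H(top). Presheaves admit pointwise products, so
(F x G)(top) = F(top) x G(top) (Cartesian product).
|Gamma(F x G)| = |F(top)| * |G(top)| = 12 * 9 = 108.

108


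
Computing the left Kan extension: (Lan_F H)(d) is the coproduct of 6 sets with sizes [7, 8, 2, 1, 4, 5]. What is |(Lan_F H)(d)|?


Pointwise, the left Kan extension (Lan_F H)(d) is the colimit, indexed
by the comma category (F downarrow d), of H composed with the
projection (F downarrow d) -> C. Here that colimit is given
as a coproduct (disjoint union) of sets, so its cardinality is the
sum of the sizes of the summands.
Coproduct of sets with sizes: 7 + 8 + 2 + 1 + 4 + 5
= 27

27


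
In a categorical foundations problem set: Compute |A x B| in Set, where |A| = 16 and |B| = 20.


In Set, the product A x B is the Cartesian product.
By the universal property, |A x B| = |A| * |B|.
|A x B| = 16 * 20 = 320

320


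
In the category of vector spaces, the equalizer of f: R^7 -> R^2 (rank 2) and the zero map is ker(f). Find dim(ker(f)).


The equalizer of f and the zero map is ker(f).
By the rank-nullity theorem: dim(ker(f)) = dim(domain) - rank(f).
dim(ker(f)) = 7 - 2 = 5

5


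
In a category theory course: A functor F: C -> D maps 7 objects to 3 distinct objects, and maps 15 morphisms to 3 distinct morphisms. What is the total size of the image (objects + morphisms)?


The image of F consists of distinct objects and distinct morphisms.
|Im(F)| on objects = 3
|Im(F)| on morphisms = 3
Total image cardinality = 3 + 3 = 6

6


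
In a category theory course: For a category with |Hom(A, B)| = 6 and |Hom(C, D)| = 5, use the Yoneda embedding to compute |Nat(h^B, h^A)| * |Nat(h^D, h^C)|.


By the Yoneda lemma, Nat(h^B, h^A) is isomorphic to Hom(A, B),
so |Nat(h^B, h^A)| = |Hom(A, B)| and |Nat(h^D, h^C)| = |Hom(C, D)|.
|Hom(A, B)| = 6, |Hom(C, D)| = 5.
|Nat(h^B, h^A) x Nat(h^D, h^C)| = 6 * 5 = 30

30


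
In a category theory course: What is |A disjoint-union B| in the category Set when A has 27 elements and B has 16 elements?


In Set, the coproduct A + B is the disjoint union.
|A + B| = |A| + |B| = 27 + 16 = 43

43


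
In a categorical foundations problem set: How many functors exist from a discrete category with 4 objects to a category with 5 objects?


A functor from a discrete category C to D is determined by
where each object maps. Each of the 4 objects of C can map
to any of the 5 objects of D independently.
Number of functors = 5^4 = 625

625


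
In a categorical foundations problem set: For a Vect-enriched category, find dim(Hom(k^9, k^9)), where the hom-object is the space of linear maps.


In Vect-enriched categories, Hom(k^n, k^m) is the space of m x n matrices.
dim(Hom(k^9, k^9)) = 9 * 9 = 81

81


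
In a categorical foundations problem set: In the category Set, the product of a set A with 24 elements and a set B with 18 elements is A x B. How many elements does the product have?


In Set, the product A x B is the Cartesian product.
By the universal property, |A x B| = |A| * |B|.
|A x B| = 24 * 18 = 432

432


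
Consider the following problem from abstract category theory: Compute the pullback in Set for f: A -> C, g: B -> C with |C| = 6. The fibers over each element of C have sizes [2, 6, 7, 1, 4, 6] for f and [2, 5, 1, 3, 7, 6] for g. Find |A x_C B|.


The pullback A x_C B consists of pairs (a, b) with f(a) = g(b).
For each element c in C, the fiber product has |f^-1(c)| * |g^-1(c)| elements.
Summing over C: 2 * 2 + 6 * 5 + 7 * 1 + 1 * 3 + 4 * 7 + 6 * 6
= 4 + 30 + 7 + 3 + 28 + 36 = 108

108


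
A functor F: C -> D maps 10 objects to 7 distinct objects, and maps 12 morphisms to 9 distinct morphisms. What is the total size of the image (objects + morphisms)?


The image of F consists of distinct objects and distinct morphisms.
|Im(F)| on objects = 7
|Im(F)| on morphisms = 9
Total image cardinality = 7 + 9 = 16

16


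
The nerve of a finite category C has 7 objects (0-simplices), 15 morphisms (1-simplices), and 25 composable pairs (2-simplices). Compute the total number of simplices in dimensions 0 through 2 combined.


The 2-skeleton of the nerve N(C) consists of simplices in dimensions 0, 1, 2:
  |N(C)_0| = 7 (objects)
  |N(C)_1| = 15 (morphisms)
  |N(C)_2| = 25 (composable pairs)
Total = 7 + 15 + 25 = 47

47


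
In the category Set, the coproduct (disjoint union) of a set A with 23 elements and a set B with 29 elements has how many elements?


In Set, the coproduct A + B is the disjoint union.
|A + B| = |A| + |B| = 23 + 29 = 52

52


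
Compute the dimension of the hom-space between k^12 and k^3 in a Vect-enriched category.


In Vect-enriched categories, Hom(k^n, k^m) is the space of m x n matrices.
dim(Hom(k^12, k^3)) = 3 * 12 = 36

36


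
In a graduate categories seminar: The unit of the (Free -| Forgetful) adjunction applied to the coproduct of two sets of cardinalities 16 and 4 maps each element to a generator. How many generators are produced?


The unit eta_X: X -> U(F(X)) of the Free-Forgetful adjunction
maps each element of X to a generator of F(X). For X = S + T (disjoint
union in Set), |S + T| = |S| + |T|.
Total mappings = 16 + 4 = 20.

20


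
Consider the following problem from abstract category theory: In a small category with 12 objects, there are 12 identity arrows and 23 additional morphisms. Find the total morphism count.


Each object has an identity morphism, giving 12 identities.
Adding the 23 non-identity morphisms:
Total = 12 + 23 = 35

35


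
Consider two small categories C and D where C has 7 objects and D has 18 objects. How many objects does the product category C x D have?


The product category C x D has objects that are pairs (c, d).
Number of pairs = |Ob(C)| * |Ob(D)| = 7 * 18 = 126

126


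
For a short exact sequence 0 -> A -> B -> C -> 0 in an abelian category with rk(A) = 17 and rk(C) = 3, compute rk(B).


For a short exact sequence 0 -> A -> B -> C -> 0,
rank is additive: rank(B) = rank(A) + rank(C).
rank(B) = 17 + 3 = 20

20


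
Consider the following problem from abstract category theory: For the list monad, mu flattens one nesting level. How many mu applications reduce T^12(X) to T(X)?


Each application of mu: T^2 -> T removes one layer of nesting.
Starting at depth 12 (i.e., T^12(X)), we need to reach T(X).
Number of mu applications = 12 - 1 = 11

11


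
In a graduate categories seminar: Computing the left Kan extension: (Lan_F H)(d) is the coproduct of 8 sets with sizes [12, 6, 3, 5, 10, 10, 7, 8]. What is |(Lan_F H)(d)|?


Pointwise, the left Kan extension (Lan_F H)(d) is the colimit, indexed
by the comma category (F downarrow d), of H composed with the
projection (F downarrow d) -> C. Here that colimit is given
as a coproduct (disjoint union) of sets, so its cardinality is the
sum of the sizes of the summands.
Coproduct of sets with sizes: 12 + 6 + 3 + 5 + 10 + 10 + 7 + 8
= 61

61


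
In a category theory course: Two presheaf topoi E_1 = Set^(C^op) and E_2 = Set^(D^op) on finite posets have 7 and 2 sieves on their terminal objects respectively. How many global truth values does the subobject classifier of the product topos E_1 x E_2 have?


In a product of presheaf topoi E_1 x E_2, the subobject classifier
is Omega = Omega_1 x Omega_2 (componentwise), so
|Omega(top)| = |Omega_1(top_1)| * |Omega_2(top_2)|.
= 7 * 2 = 14.

14


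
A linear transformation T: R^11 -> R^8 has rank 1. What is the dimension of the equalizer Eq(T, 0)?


The equalizer of f and the zero map is ker(f).
By the rank-nullity theorem: dim(ker(f)) = dim(domain) - rank(f).
dim(ker(f)) = 11 - 1 = 10

10


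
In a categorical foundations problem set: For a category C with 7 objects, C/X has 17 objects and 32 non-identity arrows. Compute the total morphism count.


In the slice category C/X, objects are morphisms to X.
Identity morphisms: 17 (one per object of C/X).
Non-identity morphisms: 32.
Total = 17 + 32 = 49

49


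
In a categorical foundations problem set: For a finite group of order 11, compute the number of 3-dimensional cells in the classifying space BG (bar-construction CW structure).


In the bar-construction CW model of BG, the n-cells are indexed by
n-tuples [g_1|...|g_n] of non-identity elements of G (degenerate
simplices with some g_i = e do not contribute cells), so there are
(|G| - 1)^n n-cells.
For dim = 3 with |G| = 11:
cells = (11 - 1)^3 = 10^3 = 1000

1000


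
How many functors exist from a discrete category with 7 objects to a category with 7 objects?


A functor from a discrete category C to D is determined by
where each object maps. Each of the 7 objects of C can map
to any of the 7 objects of D independently.
Number of functors = 7^7 = 823543

823543


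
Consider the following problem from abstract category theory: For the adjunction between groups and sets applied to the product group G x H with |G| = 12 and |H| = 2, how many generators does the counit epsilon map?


The counit epsilon_K: F(U(K)) -> K of the Free-Forgetful adjunction
maps |K| generators of F(U(K)) into K. For K = G x H (the product group),
|G x H| = |G| * |H|.
Total generators mapped = 12 * 2 = 24.

24


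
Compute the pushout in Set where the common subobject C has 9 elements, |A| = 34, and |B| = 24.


The pushout A +_C B identifies the images of C in A and B.
|A +_C B| = |A| + |B| - |C| (for injections).
= 34 + 24 - 9 = 49

49


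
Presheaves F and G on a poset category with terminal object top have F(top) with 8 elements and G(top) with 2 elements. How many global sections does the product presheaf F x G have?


Global sections of a presheaf on a poset with terminal top satisfy
Gamma(H) ~ H(top). Presheaves admit pointwise products, so
(F x G)(top) = F(top) x G(top) (Cartesian product).
|Gamma(F x G)| = |F(top)| * |G(top)| = 8 * 2 = 16.

16


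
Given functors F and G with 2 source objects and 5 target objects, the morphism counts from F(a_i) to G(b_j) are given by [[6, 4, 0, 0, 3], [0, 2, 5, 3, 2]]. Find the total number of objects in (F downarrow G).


Objects of (F downarrow G) are triples (a, b, h: F(a)->G(b)).
The count equals the sum of all entries in the hom-matrix.
sum(row 0) = 13
sum(row 1) = 12
Grand total = 25

25


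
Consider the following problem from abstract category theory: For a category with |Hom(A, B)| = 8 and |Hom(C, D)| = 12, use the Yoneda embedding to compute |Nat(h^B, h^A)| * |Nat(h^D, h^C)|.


By the Yoneda lemma, Nat(h^B, h^A) is isomorphic to Hom(A, B),
so |Nat(h^B, h^A)| = |Hom(A, B)| and |Nat(h^D, h^C)| = |Hom(C, D)|.
|Hom(A, B)| = 8, |Hom(C, D)| = 12.
|Nat(h^B, h^A) x Nat(h^D, h^C)| = 8 * 12 = 96

96


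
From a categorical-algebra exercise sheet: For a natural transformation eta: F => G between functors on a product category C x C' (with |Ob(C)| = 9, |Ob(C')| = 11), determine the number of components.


A natural transformation eta: F => G assigns one component morphism per
object of the domain category.
The domain is the product category C x C', so
|Ob(C x C')| = |Ob(C)| * |Ob(C')| = 9 * 11 = 99.
Therefore eta has 99 component morphisms.

99


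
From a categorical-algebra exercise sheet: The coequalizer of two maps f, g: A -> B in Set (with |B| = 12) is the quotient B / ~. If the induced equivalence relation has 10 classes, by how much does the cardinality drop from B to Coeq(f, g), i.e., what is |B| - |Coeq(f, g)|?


The coequalizer Coeq(f, g) = B / ~ has one element per equivalence class.
|B| = 12, |Coeq(f, g)| = 10.
|B| - |Coeq(f, g)| = 12 - 10 = 2.

2


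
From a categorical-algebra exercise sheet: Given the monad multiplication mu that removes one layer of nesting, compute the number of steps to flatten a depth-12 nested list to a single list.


Each application of mu: T^2 -> T removes one layer of nesting.
Starting at depth 12 (i.e., T^12(X)), we need to reach T(X).
Number of mu applications = 12 - 1 = 11

11


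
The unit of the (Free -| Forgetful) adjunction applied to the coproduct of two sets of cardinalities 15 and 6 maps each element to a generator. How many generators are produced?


The unit eta_X: X -> U(F(X)) of the Free-Forgetful adjunction
maps each element of X to a generator of F(X). For X = S + T (disjoint
union in Set), |S + T| = |S| + |T|.
Total mappings = 15 + 6 = 21.

21


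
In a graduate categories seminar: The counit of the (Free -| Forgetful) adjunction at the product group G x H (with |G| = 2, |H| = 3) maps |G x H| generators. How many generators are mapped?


The counit epsilon_K: F(U(K)) -> K of the Free-Forgetful adjunction
maps |K| generators of F(U(K)) into K. For K = G x H (the product group),
|G x H| = |G| * |H|.
Total generators mapped = 2 * 3 = 6.

6


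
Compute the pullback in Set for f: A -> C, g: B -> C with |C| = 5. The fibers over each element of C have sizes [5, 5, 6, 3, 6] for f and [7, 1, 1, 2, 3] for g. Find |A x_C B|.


The pullback A x_C B consists of pairs (a, b) with f(a) = g(b).
For each element c in C, the fiber product has |f^-1(c)| * |g^-1(c)| elements.
Summing over C: 5 * 7 + 5 * 1 + 6 * 1 + 3 * 2 + 6 * 3
= 35 + 5 + 6 + 6 + 18 = 70

70


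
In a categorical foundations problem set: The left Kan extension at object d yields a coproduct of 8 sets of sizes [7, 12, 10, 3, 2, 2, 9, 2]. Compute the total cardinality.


Pointwise, the left Kan extension (Lan_F H)(d) is the colimit, indexed
by the comma category (F downarrow d), of H composed with the
projection (F downarrow d) -> C. Here that colimit is given
as a coproduct (disjoint union) of sets, so its cardinality is the
sum of the sizes of the summands.
Coproduct of sets with sizes: 7 + 12 + 10 + 3 + 2 + 2 + 9 + 2
= 47

47


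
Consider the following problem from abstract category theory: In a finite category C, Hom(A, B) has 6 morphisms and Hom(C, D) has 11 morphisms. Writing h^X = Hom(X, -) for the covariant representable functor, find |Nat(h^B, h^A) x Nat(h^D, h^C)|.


By the Yoneda lemma, Nat(h^B, h^A) is isomorphic to Hom(A, B),
so |Nat(h^B, h^A)| = |Hom(A, B)| and |Nat(h^D, h^C)| = |Hom(C, D)|.
|Hom(A, B)| = 6, |Hom(C, D)| = 11.
|Nat(h^B, h^A) x Nat(h^D, h^C)| = 6 * 11 = 66

66


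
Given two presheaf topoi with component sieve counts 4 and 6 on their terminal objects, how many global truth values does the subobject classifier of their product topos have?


In a product of presheaf topoi E_1 x E_2, the subobject classifier
is Omega = Omega_1 x Omega_2 (componentwise), so
|Omega(top)| = |Omega_1(top_1)| * |Omega_2(top_2)|.
= 4 * 6 = 24.

24


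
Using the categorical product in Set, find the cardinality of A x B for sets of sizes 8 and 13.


In Set, the product A x B is the Cartesian product.
By the universal property, |A x B| = |A| * |B|.
|A x B| = 8 * 13 = 104

104


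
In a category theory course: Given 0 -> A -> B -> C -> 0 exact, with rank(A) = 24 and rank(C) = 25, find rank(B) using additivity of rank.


For a short exact sequence 0 -> A -> B -> C -> 0,
rank is additive: rank(B) = rank(A) + rank(C).
rank(B) = 24 + 25 = 49

49


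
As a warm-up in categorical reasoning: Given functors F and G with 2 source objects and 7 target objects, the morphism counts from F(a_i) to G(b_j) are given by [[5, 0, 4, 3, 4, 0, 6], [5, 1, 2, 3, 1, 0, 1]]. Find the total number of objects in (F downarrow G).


Objects of (F downarrow G) are triples (a, b, h: F(a)->G(b)).
The count equals the sum of all entries in the hom-matrix.
sum(row 0) = 22
sum(row 1) = 13
Grand total = 35

35


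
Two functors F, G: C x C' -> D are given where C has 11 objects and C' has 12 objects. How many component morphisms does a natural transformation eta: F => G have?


A natural transformation eta: F => G assigns one component morphism per
object of the domain category.
The domain is the product category C x C', so
|Ob(C x C')| = |Ob(C)| * |Ob(C')| = 11 * 12 = 132.
Therefore eta has 132 component morphisms.

132


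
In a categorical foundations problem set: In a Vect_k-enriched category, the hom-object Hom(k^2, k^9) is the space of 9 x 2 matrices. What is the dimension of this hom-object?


In Vect-enriched categories, Hom(k^n, k^m) is the space of m x n matrices.
dim(Hom(k^2, k^9)) = 9 * 2 = 18

18


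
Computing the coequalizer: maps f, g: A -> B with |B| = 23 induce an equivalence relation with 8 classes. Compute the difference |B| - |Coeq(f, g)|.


The coequalizer Coeq(f, g) = B / ~ has one element per equivalence class.
|B| = 23, |Coeq(f, g)| = 8.
|B| - |Coeq(f, g)| = 23 - 8 = 15.

15


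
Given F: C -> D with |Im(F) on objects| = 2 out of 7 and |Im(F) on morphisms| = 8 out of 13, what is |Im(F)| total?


The image of F consists of distinct objects and distinct morphisms.
|Im(F)| on objects = 2
|Im(F)| on morphisms = 8
Total image cardinality = 2 + 8 = 10

10


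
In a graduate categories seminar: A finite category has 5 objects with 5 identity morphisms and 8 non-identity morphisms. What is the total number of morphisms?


Each object has an identity morphism, giving 5 identities.
Adding the 8 non-identity morphisms:
Total = 5 + 8 = 13

13


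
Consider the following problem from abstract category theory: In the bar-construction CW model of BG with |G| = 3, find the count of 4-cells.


In the bar-construction CW model of BG, the n-cells are indexed by
n-tuples [g_1|...|g_n] of non-identity elements of G (degenerate
simplices with some g_i = e do not contribute cells), so there are
(|G| - 1)^n n-cells.
For dim = 4 with |G| = 3:
cells = (3 - 1)^4 = 2^4 = 16

16


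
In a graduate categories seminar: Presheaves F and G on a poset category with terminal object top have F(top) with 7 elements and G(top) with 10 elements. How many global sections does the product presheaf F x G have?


Global sections of a presheaf on a poset with terminal top satisfy
Gamma(H) ~ H(top). Presheaves admit pointwise products, so
(F x G)(top) = F(top) x G(top) (Cartesian product).
|Gamma(F x G)| = |F(top)| * |G(top)| = 7 * 10 = 70.

70


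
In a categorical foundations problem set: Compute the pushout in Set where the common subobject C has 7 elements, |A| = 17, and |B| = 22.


The pushout A +_C B identifies the images of C in A and B.
|A +_C B| = |A| + |B| - |C| (for injections).
= 17 + 22 - 7 = 32

32


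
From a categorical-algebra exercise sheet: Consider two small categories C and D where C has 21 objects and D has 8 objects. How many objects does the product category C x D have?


The product category C x D has objects that are pairs (c, d).
Number of pairs = |Ob(C)| * |Ob(D)| = 21 * 8 = 168

168


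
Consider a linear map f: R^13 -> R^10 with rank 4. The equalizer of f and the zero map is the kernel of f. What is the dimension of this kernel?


The equalizer of f and the zero map is ker(f).
By the rank-nullity theorem: dim(ker(f)) = dim(domain) - rank(f).
dim(ker(f)) = 13 - 4 = 9

9


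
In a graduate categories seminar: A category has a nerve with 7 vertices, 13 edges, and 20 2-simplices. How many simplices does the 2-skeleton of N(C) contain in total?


The 2-skeleton of the nerve N(C) consists of simplices in dimensions 0, 1, 2:
  |N(C)_0| = 7 (objects)
  |N(C)_1| = 13 (morphisms)
  |N(C)_2| = 20 (composable pairs)
Total = 7 + 13 + 20 = 40

40


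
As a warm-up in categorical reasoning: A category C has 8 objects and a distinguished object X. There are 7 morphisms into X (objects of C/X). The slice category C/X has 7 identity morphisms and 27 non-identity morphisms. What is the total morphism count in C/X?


In the slice category C/X, objects are morphisms to X.
Identity morphisms: 7 (one per object of C/X).
Non-identity morphisms: 27.
Total = 7 + 27 = 34

34


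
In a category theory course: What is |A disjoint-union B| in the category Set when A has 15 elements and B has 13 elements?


In Set, the coproduct A + B is the disjoint union.
|A + B| = |A| + |B| = 15 + 13 = 28

28


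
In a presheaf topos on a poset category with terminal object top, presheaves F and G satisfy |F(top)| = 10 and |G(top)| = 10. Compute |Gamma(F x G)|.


Global sections of a presheaf on a poset with terminal top satisfy
Gamma(H) ~ H(top). Presheaves admit pointwise products, so
(F x G)(top) = F(top) x G(top) (Cartesian product).
|Gamma(F x G)| = |F(top)| * |G(top)| = 10 * 10 = 100.

100


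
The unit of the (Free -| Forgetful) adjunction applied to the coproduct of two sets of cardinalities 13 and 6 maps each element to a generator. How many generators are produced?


The unit eta_X: X -> U(F(X)) of the Free-Forgetful adjunction
maps each element of X to a generator of F(X). For X = S + T (disjoint
union in Set), |S + T| = |S| + |T|.
Total mappings = 13 + 6 = 19.

19


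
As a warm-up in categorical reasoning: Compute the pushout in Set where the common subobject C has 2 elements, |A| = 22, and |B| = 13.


The pushout A +_C B identifies the images of C in A and B.
|A +_C B| = |A| + |B| - |C| (for injections).
= 22 + 13 - 2 = 33

33


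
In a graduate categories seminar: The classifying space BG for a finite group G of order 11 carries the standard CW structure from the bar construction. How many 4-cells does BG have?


In the bar-construction CW model of BG, the n-cells are indexed by
n-tuples [g_1|...|g_n] of non-identity elements of G (degenerate
simplices with some g_i = e do not contribute cells), so there are
(|G| - 1)^n n-cells.
For dim = 4 with |G| = 11:
cells = (11 - 1)^4 = 10^4 = 10000

10000


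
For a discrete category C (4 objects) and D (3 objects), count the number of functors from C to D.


A functor from a discrete category C to D is determined by
where each object maps. Each of the 4 objects of C can map
to any of the 3 objects of D independently.
Number of functors = 3^4 = 81

81


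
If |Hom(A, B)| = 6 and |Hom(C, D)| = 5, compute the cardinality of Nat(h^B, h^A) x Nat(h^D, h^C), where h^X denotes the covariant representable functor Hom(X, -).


By the Yoneda lemma, Nat(h^B, h^A) is isomorphic to Hom(A, B),
so |Nat(h^B, h^A)| = |Hom(A, B)| and |Nat(h^D, h^C)| = |Hom(C, D)|.
|Hom(A, B)| = 6, |Hom(C, D)| = 5.
|Nat(h^B, h^A) x Nat(h^D, h^C)| = 6 * 5 = 30

30


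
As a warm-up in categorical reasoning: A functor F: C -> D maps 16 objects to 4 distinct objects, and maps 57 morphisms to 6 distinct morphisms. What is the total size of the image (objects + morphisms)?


The image of F consists of distinct objects and distinct morphisms.
|Im(F)| on objects = 4
|Im(F)| on morphisms = 6
Total image cardinality = 4 + 6 = 10

10


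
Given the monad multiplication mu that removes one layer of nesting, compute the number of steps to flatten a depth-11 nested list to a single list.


Each application of mu: T^2 -> T removes one layer of nesting.
Starting at depth 11 (i.e., T^11(X)), we need to reach T(X).
Number of mu applications = 11 - 1 = 10

10


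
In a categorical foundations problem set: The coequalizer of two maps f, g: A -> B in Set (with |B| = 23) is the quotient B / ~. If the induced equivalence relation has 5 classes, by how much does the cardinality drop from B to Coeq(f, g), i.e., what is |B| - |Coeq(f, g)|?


The coequalizer Coeq(f, g) = B / ~ has one element per equivalence class.
|B| = 23, |Coeq(f, g)| = 5.
|B| - |Coeq(f, g)| = 23 - 5 = 18.

18


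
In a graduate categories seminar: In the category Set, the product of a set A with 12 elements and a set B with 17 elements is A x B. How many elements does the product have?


In Set, the product A x B is the Cartesian product.
By the universal property, |A x B| = |A| * |B|.
|A x B| = 12 * 17 = 204

204


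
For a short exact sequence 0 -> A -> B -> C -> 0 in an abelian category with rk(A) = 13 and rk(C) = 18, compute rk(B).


For a short exact sequence 0 -> A -> B -> C -> 0,
rank is additive: rank(B) = rank(A) + rank(C).
rank(B) = 13 + 18 = 31

31


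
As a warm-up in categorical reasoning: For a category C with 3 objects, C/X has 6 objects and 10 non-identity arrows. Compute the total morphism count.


In the slice category C/X, objects are morphisms to X.
Identity morphisms: 6 (one per object of C/X).
Non-identity morphisms: 10.
Total = 6 + 10 = 16

16
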